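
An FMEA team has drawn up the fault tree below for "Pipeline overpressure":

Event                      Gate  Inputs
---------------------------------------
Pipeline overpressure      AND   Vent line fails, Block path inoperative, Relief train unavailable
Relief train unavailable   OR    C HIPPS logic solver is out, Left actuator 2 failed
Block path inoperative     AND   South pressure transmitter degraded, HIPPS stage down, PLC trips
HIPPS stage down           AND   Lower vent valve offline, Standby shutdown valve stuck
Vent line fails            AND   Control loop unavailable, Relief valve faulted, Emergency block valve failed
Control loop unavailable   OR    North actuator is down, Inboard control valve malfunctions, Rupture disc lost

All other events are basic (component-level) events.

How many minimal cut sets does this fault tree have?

6

Control loop unavailable [OR]: union of children's cut sets → 3 cut set(s).
Vent line fails [AND]: one cut set from each child combined → 3 × 1 × 1 = 3 cut set(s).
HIPPS stage down [AND]: one cut set from each child combined → 1 × 1 = 1 cut set(s).
Block path inoperative [AND]: one cut set from each child combined → 1 × 1 × 1 = 1 cut set(s).
Relief train unavailable [OR]: union of children's cut sets → 2 cut set(s).
Pipeline overpressure [AND]: one cut set from each child combined → 3 × 1 × 2 = 6 cut set(s).
Minimal cut sets: {C HIPPS logic solver is out, Emergency block valve failed, Lower vent valve offline, North actuator is down, PLC trips, Relief valve faulted, South pressure transmitter degraded, Standby shutdown valve stuck}; {Emergency block valve failed, Left actuator 2 failed, Lower vent valve offline, North actuator is down, PLC trips, Relief valve faulted, South pressure transmitter degraded, Standby shutdown valve stuck}; {C HIPPS logic solver is out, Emergency block valve failed, Inboard control valve malfunctions, Lower vent valve offline, PLC trips, Relief valve faulted, South pressure transmitter degraded, Standby shutdown valve stuck}; {Emergency block valve failed, Inboard control valve malfunctions, Left actuator 2 failed, Lower vent valve offline, PLC trips, Relief valve faulted, South pressure transmitter degraded, Standby shutdown valve stuck}; {C HIPPS logic solver is out, Emergency block valve failed, Lower vent valve offline, PLC trips, Relief valve faulted, Rupture disc lost, South pressure transmitter degraded, Standby shutdown valve stuck}; {Emergency block valve failed, Left actuator 2 failed, Lower vent valve offline, PLC trips, Relief valve faulted, Rupture disc lost, South pressure transmitter degraded, Standby shutdown valve stuck}.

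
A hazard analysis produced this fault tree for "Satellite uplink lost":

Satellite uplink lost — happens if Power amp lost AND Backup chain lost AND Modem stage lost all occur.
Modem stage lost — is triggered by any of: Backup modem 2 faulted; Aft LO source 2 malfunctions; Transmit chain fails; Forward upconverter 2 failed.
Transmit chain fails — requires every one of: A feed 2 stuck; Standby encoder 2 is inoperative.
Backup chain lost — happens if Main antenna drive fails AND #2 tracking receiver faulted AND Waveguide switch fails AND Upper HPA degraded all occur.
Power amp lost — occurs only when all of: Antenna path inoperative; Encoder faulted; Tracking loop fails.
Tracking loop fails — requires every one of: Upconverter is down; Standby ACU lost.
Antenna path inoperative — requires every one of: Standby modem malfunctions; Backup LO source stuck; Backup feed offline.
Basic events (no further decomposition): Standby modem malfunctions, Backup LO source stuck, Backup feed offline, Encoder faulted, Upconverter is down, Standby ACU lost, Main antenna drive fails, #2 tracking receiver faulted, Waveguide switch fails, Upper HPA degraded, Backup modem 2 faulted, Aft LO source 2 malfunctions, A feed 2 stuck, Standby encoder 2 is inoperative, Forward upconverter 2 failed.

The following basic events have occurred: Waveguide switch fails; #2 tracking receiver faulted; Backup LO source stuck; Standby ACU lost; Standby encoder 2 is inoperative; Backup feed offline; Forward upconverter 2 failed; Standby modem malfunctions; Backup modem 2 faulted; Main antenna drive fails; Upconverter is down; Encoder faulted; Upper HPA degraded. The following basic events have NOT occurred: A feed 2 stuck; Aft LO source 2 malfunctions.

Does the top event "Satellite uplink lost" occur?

Yes

Antenna path inoperative [AND]: Standby modem malfunctions=occurs, Backup LO source stuck=occurs, Backup feed offline=occurs → all inputs occur → occurs.
Tracking loop fails [AND]: Upconverter is down=occurs, Standby ACU lost=occurs → all inputs occur → occurs.
Power amp lost [AND]: Antenna path inoperative=occurs, Encoder faulted=occurs, Tracking loop fails=occurs → all inputs occur → occurs.
Backup chain lost [AND]: Main antenna drive fails=occurs, #2 tracking receiver faulted=occurs, Waveguide switch fails=occurs, Upper HPA degraded=occurs → all inputs occur → occurs.
Transmit chain fails [AND]: A feed 2 stuck=not, Standby encoder 2 is inoperative=occurs → not all inputs occur → does not occur.
Modem stage lost [OR]: Backup modem 2 faulted=occurs, Aft LO source 2 malfunctions=not, Transmit chain fails=not, Forward upconverter 2 failed=occurs → at least one input occurs → occurs.
Satellite uplink lost [AND]: Power amp lost=occurs, Backup chain lost=occurs, Modem stage lost=occurs → all inputs occur → occurs.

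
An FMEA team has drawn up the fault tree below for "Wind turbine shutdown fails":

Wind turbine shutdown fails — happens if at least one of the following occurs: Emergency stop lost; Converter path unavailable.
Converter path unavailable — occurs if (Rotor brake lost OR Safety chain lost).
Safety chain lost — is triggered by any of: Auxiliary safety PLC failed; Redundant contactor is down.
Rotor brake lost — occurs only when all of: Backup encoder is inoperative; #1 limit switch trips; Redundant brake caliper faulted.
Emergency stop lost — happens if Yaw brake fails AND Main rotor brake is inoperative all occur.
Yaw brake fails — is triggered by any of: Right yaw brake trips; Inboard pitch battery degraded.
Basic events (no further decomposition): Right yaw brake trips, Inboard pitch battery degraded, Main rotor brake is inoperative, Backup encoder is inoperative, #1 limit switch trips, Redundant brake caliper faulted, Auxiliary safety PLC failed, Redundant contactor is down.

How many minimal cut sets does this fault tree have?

Yaw brake fails [OR]: union of children's cut sets → 2 cut set(s).
Emergency stop lost [AND]: one cut set from each child combined → 2 × 1 = 2 cut set(s).
Rotor brake lost [AND]: one cut set from each child combined → 1 × 1 × 1 = 1 cut set(s).
Safety chain lost [OR]: union of children's cut sets → 2 cut set(s).
Converter path unavailable [OR]: union of children's cut sets → 3 cut set(s).
Wind turbine shutdown fails [OR]: union of children's cut sets → 5 cut set(s).
Minimal cut sets: {Main rotor brake is inoperative, Right yaw brake trips}; {Inboard pitch battery degraded, Main rotor brake is inoperative}; {#1 limit switch trips, Backup encoder is inoperative, Redundant brake caliper faulted}; {Auxiliary safety PLC failed}; {Redundant contactor is down}.

5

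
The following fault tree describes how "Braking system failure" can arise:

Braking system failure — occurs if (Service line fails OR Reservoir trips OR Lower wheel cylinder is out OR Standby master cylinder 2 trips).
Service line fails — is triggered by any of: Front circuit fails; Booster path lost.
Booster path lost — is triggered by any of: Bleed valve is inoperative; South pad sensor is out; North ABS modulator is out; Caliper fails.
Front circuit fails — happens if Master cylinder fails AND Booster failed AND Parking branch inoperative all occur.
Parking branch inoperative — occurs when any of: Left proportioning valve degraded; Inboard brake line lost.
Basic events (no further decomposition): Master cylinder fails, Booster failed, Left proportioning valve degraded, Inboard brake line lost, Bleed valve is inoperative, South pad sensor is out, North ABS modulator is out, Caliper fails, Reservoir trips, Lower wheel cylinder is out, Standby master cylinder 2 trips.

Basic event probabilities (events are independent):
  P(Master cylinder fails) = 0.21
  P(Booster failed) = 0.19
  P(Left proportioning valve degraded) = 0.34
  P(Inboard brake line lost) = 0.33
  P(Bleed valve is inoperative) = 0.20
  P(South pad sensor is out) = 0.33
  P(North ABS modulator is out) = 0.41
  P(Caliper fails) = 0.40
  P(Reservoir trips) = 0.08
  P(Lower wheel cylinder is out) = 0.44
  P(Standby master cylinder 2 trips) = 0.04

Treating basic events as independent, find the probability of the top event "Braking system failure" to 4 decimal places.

P(Parking branch inoperative) [OR] = 1 − (1−0.34) × (1−0.33) = 0.557800
P(Front circuit fails) [AND] = 0.21 × 0.19 × 0.557800 = 0.022256
P(Booster path lost) [OR] = 1 − (1−0.20) × (1−0.33) × (1−0.41) × (1−0.40) = 0.810256
P(Service line fails) [OR] = 1 − (1−0.022256) × (1−0.810256) = 0.814479
P(Braking system failure) [OR] = 1 − (1−0.814479) × (1−0.08) × (1−0.44) × (1−0.04) = 0.908243
Rounded to 4 decimal places: P(Braking system failure) ≈ 0.9082.

0.9082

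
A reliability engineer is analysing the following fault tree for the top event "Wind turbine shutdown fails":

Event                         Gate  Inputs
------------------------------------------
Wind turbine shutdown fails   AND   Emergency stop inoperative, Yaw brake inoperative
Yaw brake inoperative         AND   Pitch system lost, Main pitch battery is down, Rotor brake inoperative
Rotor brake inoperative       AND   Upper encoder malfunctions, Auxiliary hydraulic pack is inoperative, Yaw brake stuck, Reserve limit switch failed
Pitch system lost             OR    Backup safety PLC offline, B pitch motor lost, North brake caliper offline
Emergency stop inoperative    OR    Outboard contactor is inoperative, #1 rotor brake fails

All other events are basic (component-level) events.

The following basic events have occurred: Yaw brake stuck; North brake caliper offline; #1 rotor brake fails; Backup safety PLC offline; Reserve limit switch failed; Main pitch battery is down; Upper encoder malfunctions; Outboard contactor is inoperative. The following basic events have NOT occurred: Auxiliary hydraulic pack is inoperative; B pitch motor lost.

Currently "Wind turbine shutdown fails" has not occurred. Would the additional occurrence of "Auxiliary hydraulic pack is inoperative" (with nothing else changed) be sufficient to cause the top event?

Counterfactual: set "Auxiliary hydraulic pack is inoperative" to occurred.
Emergency stop inoperative [OR]: Outboard contactor is inoperative=occurs, #1 rotor brake fails=occurs → at least one input occurs → occurs.
Pitch system lost [OR]: Backup safety PLC offline=occurs, B pitch motor lost=not, North brake caliper offline=occurs → at least one input occurs → occurs.
Rotor brake inoperative [AND]: Upper encoder malfunctions=occurs, Auxiliary hydraulic pack is inoperative=occurs, Yaw brake stuck=occurs, Reserve limit switch failed=occurs → all inputs occur → occurs.
Yaw brake inoperative [AND]: Pitch system lost=occurs, Main pitch battery is down=occurs, Rotor brake inoperative=occurs → all inputs occur → occurs.
Wind turbine shutdown fails [AND]: Emergency stop inoperative=occurs, Yaw brake inoperative=occurs → all inputs occur → occurs.

Yes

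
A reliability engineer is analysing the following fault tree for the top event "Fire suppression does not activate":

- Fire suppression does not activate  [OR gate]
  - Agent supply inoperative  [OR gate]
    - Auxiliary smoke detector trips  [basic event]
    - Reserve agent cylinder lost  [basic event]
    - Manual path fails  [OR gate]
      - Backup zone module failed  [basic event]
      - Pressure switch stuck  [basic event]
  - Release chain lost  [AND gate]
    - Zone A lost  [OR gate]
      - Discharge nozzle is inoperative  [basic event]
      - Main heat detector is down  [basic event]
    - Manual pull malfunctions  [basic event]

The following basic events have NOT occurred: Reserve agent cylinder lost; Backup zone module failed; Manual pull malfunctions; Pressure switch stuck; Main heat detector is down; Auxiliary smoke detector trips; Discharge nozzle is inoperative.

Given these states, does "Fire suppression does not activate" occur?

No

Manual path fails [OR]: Backup zone module failed=not, Pressure switch stuck=not → no input occurs → does not occur.
Agent supply inoperative [OR]: Auxiliary smoke detector trips=not, Reserve agent cylinder lost=not, Manual path fails=not → no input occurs → does not occur.
Zone A lost [OR]: Discharge nozzle is inoperative=not, Main heat detector is down=not → no input occurs → does not occur.
Release chain lost [AND]: Zone A lost=not, Manual pull malfunctions=not → not all inputs occur → does not occur.
Fire suppression does not activate [OR]: Agent supply inoperative=not, Release chain lost=not → no input occurs → does not occur.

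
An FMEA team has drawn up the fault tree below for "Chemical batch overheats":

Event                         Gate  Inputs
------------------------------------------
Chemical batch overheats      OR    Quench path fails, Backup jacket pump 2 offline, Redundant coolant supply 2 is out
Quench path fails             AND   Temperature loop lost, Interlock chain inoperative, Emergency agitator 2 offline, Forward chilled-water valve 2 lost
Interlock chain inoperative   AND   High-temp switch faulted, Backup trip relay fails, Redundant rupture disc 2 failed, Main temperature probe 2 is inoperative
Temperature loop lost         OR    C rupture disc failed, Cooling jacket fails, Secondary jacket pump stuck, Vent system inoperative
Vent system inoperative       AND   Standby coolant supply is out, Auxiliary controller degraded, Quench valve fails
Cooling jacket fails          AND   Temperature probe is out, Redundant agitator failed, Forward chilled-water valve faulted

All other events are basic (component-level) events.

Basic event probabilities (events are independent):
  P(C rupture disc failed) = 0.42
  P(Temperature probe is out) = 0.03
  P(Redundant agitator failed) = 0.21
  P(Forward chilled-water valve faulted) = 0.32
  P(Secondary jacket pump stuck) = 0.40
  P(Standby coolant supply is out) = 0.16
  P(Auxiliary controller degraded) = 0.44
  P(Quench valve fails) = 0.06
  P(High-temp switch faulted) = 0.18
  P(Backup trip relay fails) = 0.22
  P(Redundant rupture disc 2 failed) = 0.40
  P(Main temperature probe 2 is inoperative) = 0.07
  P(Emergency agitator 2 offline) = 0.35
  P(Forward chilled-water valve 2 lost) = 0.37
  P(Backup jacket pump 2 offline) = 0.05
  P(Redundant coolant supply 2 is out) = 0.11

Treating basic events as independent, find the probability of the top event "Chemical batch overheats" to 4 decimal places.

P(Cooling jacket fails) [AND] = 0.03 × 0.21 × 0.32 = 0.002016
P(Vent system inoperative) [AND] = 0.16 × 0.44 × 0.06 = 0.004224
P(Temperature loop lost) [OR] = 1 − (1−0.42) × (1−0.002016) × (1−0.40) × (1−0.004224) = 0.654169
P(Interlock chain inoperative) [AND] = 0.18 × 0.22 × 0.40 × 0.07 = 0.001109
P(Quench path fails) [AND] = 0.654169 × 0.001109 × 0.35 × 0.37 = 0.000094
P(Chemical batch overheats) [OR] = 1 − (1−0.000094) × (1−0.05) × (1−0.11) = 0.154579
Rounded to 4 decimal places: P(Chemical batch overheats) ≈ 0.1546.

0.1546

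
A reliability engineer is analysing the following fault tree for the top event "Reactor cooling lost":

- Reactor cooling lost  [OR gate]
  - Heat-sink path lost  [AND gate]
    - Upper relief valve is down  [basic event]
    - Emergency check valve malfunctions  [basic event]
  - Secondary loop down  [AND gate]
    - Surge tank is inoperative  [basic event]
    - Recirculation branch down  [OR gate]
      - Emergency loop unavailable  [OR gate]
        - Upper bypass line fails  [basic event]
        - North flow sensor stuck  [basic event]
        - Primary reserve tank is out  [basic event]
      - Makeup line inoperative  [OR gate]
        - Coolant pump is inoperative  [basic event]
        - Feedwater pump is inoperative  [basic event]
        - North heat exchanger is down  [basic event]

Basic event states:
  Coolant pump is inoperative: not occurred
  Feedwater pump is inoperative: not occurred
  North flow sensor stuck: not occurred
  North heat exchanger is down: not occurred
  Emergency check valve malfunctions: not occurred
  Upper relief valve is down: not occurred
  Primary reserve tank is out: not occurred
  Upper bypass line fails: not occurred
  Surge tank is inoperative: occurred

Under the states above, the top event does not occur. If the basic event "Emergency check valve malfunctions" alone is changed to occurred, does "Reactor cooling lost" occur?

Counterfactual: set "Emergency check valve malfunctions" to occurred.
Heat-sink path lost [AND]: Upper relief valve is down=not, Emergency check valve malfunctions=occurs → not all inputs occur → does not occur.
Emergency loop unavailable [OR]: Upper bypass line fails=not, North flow sensor stuck=not, Primary reserve tank is out=not → no input occurs → does not occur.
Makeup line inoperative [OR]: Coolant pump is inoperative=not, Feedwater pump is inoperative=not, North heat exchanger is down=not → no input occurs → does not occur.
Recirculation branch down [OR]: Emergency loop unavailable=not, Makeup line inoperative=not → no input occurs → does not occur.
Secondary loop down [AND]: Surge tank is inoperative=occurs, Recirculation branch down=not → not all inputs occur → does not occur.
Reactor cooling lost [OR]: Heat-sink path lost=not, Secondary loop down=not → no input occurs → does not occur.

No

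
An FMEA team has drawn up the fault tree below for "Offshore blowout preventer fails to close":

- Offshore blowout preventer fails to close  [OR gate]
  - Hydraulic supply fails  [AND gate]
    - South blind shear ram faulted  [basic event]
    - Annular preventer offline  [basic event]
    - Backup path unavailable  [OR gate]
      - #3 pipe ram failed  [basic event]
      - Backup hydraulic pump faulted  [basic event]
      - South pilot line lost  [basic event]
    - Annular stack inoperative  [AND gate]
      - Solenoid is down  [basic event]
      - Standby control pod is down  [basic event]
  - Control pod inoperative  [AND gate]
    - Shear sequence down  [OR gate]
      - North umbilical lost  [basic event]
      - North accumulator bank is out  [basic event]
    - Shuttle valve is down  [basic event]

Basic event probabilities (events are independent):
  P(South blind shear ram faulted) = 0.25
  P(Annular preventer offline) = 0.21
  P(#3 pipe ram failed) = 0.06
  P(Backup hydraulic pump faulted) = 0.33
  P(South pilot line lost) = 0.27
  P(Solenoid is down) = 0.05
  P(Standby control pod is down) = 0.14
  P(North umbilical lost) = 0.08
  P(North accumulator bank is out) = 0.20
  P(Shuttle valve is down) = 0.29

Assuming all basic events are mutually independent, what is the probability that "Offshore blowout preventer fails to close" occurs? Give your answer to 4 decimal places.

0.0767

P(Backup path unavailable) [OR] = 1 − (1−0.06) × (1−0.33) × (1−0.27) = 0.540246
P(Annular stack inoperative) [AND] = 0.05 × 0.14 = 0.007000
P(Hydraulic supply fails) [AND] = 0.25 × 0.21 × 0.540246 × 0.007000 = 0.000199
P(Shear sequence down) [OR] = 1 − (1−0.08) × (1−0.20) = 0.264000
P(Control pod inoperative) [AND] = 0.264000 × 0.29 = 0.076560
P(Offshore blowout preventer fails to close) [OR] = 1 − (1−0.000199) × (1−0.076560) = 0.076744
Rounded to 4 decimal places: P(Offshore blowout preventer fails to close) ≈ 0.0767.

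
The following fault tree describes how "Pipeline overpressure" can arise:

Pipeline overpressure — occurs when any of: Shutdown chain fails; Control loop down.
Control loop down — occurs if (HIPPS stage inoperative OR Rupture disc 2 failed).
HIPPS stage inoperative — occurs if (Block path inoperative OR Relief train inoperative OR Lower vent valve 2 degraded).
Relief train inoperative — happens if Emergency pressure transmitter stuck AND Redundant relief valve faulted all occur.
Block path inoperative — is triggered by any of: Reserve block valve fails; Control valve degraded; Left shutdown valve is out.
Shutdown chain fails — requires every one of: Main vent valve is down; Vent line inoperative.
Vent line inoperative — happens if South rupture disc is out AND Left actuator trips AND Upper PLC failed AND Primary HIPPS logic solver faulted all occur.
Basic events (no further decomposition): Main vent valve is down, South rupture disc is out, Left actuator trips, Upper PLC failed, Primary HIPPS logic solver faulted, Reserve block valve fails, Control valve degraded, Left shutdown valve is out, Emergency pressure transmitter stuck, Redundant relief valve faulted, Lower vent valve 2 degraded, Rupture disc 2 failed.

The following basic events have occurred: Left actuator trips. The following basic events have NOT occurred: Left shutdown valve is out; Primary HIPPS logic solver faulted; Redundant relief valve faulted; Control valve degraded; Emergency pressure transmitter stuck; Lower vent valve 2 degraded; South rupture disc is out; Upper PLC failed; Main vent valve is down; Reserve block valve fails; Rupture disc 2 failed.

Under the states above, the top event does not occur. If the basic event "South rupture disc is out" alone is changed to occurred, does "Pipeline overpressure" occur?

Counterfactual: set "South rupture disc is out" to occurred.
Vent line inoperative [AND]: South rupture disc is out=occurs, Left actuator trips=occurs, Upper PLC failed=not, Primary HIPPS logic solver faulted=not → not all inputs occur → does not occur.
Shutdown chain fails [AND]: Main vent valve is down=not, Vent line inoperative=not → not all inputs occur → does not occur.
Block path inoperative [OR]: Reserve block valve fails=not, Control valve degraded=not, Left shutdown valve is out=not → no input occurs → does not occur.
Relief train inoperative [AND]: Emergency pressure transmitter stuck=not, Redundant relief valve faulted=not → not all inputs occur → does not occur.
HIPPS stage inoperative [OR]: Block path inoperative=not, Relief train inoperative=not, Lower vent valve 2 degraded=not → no input occurs → does not occur.
Control loop down [OR]: HIPPS stage inoperative=not, Rupture disc 2 failed=not → no input occurs → does not occur.
Pipeline overpressure [OR]: Shutdown chain fails=not, Control loop down=not → no input occurs → does not occur.

No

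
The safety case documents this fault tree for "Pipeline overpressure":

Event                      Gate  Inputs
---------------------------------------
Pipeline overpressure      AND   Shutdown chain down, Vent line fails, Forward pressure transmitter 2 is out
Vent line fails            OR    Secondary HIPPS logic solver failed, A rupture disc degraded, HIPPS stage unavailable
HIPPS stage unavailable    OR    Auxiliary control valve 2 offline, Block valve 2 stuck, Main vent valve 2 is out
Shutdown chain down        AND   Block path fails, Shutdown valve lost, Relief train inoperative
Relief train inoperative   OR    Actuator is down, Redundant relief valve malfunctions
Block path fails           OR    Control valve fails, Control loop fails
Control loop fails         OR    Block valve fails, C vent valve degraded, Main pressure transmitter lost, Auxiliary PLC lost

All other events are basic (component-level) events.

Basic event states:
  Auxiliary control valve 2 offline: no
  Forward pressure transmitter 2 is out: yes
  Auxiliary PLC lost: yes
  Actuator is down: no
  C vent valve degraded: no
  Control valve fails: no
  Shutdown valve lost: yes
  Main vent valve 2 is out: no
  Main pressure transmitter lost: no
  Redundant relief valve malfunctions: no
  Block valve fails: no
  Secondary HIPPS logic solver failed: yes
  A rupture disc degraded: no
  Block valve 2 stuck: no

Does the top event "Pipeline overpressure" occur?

No

Control loop fails [OR]: Block valve fails=not, C vent valve degraded=not, Main pressure transmitter lost=not, Auxiliary PLC lost=occurs → at least one input occurs → occurs.
Block path fails [OR]: Control valve fails=not, Control loop fails=occurs → at least one input occurs → occurs.
Relief train inoperative [OR]: Actuator is down=not, Redundant relief valve malfunctions=not → no input occurs → does not occur.
Shutdown chain down [AND]: Block path fails=occurs, Shutdown valve lost=occurs, Relief train inoperative=not → not all inputs occur → does not occur.
HIPPS stage unavailable [OR]: Auxiliary control valve 2 offline=not, Block valve 2 stuck=not, Main vent valve 2 is out=not → no input occurs → does not occur.
Vent line fails [OR]: Secondary HIPPS logic solver failed=occurs, A rupture disc degraded=not, HIPPS stage unavailable=not → at least one input occurs → occurs.
Pipeline overpressure [AND]: Shutdown chain down=not, Vent line fails=occurs, Forward pressure transmitter 2 is out=occurs → not all inputs occur → does not occur.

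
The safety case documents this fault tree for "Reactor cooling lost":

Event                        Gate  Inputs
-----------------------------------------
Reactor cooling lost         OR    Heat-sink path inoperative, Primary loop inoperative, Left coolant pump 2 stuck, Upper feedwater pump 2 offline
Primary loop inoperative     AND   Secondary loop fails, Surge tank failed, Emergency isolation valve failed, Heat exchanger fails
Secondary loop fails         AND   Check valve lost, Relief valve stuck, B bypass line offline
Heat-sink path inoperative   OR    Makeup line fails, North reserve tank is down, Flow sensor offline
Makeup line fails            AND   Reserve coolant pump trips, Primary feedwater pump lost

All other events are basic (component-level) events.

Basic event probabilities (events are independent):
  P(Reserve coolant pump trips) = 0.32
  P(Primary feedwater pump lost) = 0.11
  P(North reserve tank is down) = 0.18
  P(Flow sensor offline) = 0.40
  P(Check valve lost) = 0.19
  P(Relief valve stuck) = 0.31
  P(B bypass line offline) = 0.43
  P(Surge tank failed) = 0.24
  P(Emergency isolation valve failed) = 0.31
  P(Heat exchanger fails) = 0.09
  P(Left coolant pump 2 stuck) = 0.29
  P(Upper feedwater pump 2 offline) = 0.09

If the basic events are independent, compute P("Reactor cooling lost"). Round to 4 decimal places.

0.6934

P(Makeup line fails) [AND] = 0.32 × 0.11 = 0.035200
P(Heat-sink path inoperative) [OR] = 1 − (1−0.035200) × (1−0.18) × (1−0.40) = 0.525318
P(Secondary loop fails) [AND] = 0.19 × 0.31 × 0.43 = 0.025327
P(Primary loop inoperative) [AND] = 0.025327 × 0.24 × 0.31 × 0.09 = 0.000170
P(Reactor cooling lost) [OR] = 1 − (1−0.525318) × (1−0.000170) × (1−0.29) × (1−0.09) = 0.693360
Rounded to 4 decimal places: P(Reactor cooling lost) ≈ 0.6934.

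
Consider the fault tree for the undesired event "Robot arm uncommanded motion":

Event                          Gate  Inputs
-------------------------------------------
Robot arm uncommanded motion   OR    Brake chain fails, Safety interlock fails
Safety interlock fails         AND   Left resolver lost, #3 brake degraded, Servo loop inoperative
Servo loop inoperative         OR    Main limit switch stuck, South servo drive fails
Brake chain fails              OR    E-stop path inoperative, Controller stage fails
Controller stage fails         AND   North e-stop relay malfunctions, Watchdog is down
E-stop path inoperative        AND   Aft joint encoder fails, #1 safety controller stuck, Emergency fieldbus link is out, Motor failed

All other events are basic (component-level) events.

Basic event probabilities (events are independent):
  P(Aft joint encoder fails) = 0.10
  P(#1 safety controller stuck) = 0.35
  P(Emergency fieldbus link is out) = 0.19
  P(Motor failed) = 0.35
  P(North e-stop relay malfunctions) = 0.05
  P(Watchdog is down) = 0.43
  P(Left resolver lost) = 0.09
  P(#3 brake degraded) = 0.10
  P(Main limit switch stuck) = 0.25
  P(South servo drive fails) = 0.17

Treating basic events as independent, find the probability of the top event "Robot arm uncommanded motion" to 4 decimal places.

0.0271

P(E-stop path inoperative) [AND] = 0.10 × 0.35 × 0.19 × 0.35 = 0.002328
P(Controller stage fails) [AND] = 0.05 × 0.43 = 0.021500
P(Brake chain fails) [OR] = 1 − (1−0.002328) × (1−0.021500) = 0.023778
P(Servo loop inoperative) [OR] = 1 − (1−0.25) × (1−0.17) = 0.377500
P(Safety interlock fails) [AND] = 0.09 × 0.10 × 0.377500 = 0.003398
P(Robot arm uncommanded motion) [OR] = 1 − (1−0.023778) × (1−0.003398) = 0.027095
Rounded to 4 decimal places: P(Robot arm uncommanded motion) ≈ 0.0271.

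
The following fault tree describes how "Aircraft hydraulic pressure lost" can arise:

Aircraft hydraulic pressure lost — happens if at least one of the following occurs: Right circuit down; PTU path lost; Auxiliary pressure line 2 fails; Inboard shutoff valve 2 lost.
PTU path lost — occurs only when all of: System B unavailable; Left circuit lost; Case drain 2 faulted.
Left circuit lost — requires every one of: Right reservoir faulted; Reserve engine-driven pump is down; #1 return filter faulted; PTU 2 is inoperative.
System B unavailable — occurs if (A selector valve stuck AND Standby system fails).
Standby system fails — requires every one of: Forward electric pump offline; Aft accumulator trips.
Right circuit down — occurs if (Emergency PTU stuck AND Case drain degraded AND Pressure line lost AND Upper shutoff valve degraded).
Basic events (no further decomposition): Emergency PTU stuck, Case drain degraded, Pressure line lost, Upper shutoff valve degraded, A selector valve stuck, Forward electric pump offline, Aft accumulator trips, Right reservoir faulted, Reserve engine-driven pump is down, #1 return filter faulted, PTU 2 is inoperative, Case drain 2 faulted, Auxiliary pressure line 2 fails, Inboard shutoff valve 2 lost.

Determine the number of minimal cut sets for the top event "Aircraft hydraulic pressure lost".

4

Right circuit down [AND]: one cut set from each child combined → 1 × 1 × 1 × 1 = 1 cut set(s).
Standby system fails [AND]: one cut set from each child combined → 1 × 1 = 1 cut set(s).
System B unavailable [AND]: one cut set from each child combined → 1 × 1 = 1 cut set(s).
Left circuit lost [AND]: one cut set from each child combined → 1 × 1 × 1 × 1 = 1 cut set(s).
PTU path lost [AND]: one cut set from each child combined → 1 × 1 × 1 = 1 cut set(s).
Aircraft hydraulic pressure lost [OR]: union of children's cut sets → 4 cut set(s).
Minimal cut sets: {Case drain degraded, Emergency PTU stuck, Pressure line lost, Upper shutoff valve degraded}; {#1 return filter faulted, A selector valve stuck, Aft accumulator trips, Case drain 2 faulted, Forward electric pump offline, PTU 2 is inoperative, Reserve engine-driven pump is down, Right reservoir faulted}; {Auxiliary pressure line 2 fails}; {Inboard shutoff valve 2 lost}.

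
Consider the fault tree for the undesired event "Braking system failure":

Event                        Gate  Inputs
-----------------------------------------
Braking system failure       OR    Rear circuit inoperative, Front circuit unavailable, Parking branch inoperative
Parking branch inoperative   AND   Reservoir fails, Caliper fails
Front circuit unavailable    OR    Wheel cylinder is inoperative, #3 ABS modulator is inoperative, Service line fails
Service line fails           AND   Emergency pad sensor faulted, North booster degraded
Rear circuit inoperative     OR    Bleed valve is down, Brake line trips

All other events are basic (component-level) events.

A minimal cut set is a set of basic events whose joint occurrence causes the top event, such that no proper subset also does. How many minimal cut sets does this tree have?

6

Rear circuit inoperative [OR]: union of children's cut sets → 2 cut set(s).
Service line fails [AND]: one cut set from each child combined → 1 × 1 = 1 cut set(s).
Front circuit unavailable [OR]: union of children's cut sets → 3 cut set(s).
Parking branch inoperative [AND]: one cut set from each child combined → 1 × 1 = 1 cut set(s).
Braking system failure [OR]: union of children's cut sets → 6 cut set(s).
Minimal cut sets: {Bleed valve is down}; {Brake line trips}; {Wheel cylinder is inoperative}; {#3 ABS modulator is inoperative}; {Emergency pad sensor faulted, North booster degraded}; {Caliper fails, Reservoir fails}.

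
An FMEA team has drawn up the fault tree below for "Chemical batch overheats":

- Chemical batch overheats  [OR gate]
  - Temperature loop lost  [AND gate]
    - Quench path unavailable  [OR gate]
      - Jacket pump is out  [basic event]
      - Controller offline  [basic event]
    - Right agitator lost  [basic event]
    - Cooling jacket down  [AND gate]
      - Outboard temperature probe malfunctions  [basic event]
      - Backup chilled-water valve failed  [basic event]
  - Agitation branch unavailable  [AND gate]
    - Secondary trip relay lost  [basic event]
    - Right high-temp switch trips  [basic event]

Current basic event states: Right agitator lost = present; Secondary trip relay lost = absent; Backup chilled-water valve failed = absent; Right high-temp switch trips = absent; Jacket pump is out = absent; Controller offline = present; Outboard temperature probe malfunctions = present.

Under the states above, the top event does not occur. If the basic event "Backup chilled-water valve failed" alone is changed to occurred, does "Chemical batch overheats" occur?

Counterfactual: set "Backup chilled-water valve failed" to occurred.
Quench path unavailable [OR]: Jacket pump is out=not, Controller offline=occurs → at least one input occurs → occurs.
Cooling jacket down [AND]: Outboard temperature probe malfunctions=occurs, Backup chilled-water valve failed=occurs → all inputs occur → occurs.
Temperature loop lost [AND]: Quench path unavailable=occurs, Right agitator lost=occurs, Cooling jacket down=occurs → all inputs occur → occurs.
Agitation branch unavailable [AND]: Secondary trip relay lost=not, Right high-temp switch trips=not → not all inputs occur → does not occur.
Chemical batch overheats [OR]: Temperature loop lost=occurs, Agitation branch unavailable=not → at least one input occurs → occurs.

Yes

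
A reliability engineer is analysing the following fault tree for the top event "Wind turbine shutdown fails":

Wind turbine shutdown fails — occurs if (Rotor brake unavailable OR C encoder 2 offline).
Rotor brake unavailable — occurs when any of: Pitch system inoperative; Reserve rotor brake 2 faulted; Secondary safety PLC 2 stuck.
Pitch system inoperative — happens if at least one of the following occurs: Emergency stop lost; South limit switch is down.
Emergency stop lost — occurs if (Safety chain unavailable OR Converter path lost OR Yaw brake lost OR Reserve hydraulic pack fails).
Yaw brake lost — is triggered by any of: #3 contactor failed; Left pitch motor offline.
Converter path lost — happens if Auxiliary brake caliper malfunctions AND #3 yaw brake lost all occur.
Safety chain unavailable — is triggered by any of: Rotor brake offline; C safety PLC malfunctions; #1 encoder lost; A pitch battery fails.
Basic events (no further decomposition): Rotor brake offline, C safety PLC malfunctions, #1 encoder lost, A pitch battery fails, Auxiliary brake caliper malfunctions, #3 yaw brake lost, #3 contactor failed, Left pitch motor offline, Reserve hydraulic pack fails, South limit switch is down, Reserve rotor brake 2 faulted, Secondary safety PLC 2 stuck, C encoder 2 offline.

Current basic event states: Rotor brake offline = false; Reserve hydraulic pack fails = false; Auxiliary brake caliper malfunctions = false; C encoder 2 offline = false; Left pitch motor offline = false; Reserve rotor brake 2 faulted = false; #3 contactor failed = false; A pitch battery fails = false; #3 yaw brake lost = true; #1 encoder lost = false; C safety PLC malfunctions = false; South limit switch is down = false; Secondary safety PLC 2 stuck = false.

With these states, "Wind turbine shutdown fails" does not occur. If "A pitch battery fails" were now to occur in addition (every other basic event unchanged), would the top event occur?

Counterfactual: set "A pitch battery fails" to occurred.
Safety chain unavailable [OR]: Rotor brake offline=not, C safety PLC malfunctions=not, #1 encoder lost=not, A pitch battery fails=occurs → at least one input occurs → occurs.
Converter path lost [AND]: Auxiliary brake caliper malfunctions=not, #3 yaw brake lost=occurs → not all inputs occur → does not occur.
Yaw brake lost [OR]: #3 contactor failed=not, Left pitch motor offline=not → no input occurs → does not occur.
Emergency stop lost [OR]: Safety chain unavailable=occurs, Converter path lost=not, Yaw brake lost=not, Reserve hydraulic pack fails=not → at least one input occurs → occurs.
Pitch system inoperative [OR]: Emergency stop lost=occurs, South limit switch is down=not → at least one input occurs → occurs.
Rotor brake unavailable [OR]: Pitch system inoperative=occurs, Reserve rotor brake 2 faulted=not, Secondary safety PLC 2 stuck=not → at least one input occurs → occurs.
Wind turbine shutdown fails [OR]: Rotor brake unavailable=occurs, C encoder 2 offline=not → at least one input occurs → occurs.

Yes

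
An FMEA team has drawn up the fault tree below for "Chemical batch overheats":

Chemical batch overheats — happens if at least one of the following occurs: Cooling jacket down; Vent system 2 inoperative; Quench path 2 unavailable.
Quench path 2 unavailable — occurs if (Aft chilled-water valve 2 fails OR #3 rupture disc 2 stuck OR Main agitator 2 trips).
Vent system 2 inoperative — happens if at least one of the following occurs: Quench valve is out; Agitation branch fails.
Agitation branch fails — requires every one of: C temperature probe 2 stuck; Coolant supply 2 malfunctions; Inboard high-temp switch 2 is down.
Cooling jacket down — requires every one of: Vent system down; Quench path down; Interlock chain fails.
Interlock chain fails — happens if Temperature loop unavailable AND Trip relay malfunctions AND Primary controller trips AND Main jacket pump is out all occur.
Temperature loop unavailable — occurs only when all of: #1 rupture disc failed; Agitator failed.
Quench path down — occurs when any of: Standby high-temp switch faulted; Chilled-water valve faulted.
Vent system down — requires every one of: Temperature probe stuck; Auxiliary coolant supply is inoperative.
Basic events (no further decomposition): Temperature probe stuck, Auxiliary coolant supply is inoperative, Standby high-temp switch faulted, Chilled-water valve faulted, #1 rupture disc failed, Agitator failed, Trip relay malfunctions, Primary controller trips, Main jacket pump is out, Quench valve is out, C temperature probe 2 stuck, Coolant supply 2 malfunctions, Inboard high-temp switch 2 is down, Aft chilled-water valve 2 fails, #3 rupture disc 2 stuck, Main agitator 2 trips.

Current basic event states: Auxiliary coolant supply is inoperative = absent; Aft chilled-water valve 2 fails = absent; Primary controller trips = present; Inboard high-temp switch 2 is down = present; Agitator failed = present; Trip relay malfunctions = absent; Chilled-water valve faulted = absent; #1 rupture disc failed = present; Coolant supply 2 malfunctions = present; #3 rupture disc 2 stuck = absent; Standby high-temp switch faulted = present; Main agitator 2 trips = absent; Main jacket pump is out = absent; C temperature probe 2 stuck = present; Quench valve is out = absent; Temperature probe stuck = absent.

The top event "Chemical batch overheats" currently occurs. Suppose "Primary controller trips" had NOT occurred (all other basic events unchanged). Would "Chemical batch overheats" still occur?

Counterfactual: set "Primary controller trips" to not occurred.
Vent system down [AND]: Temperature probe stuck=not, Auxiliary coolant supply is inoperative=not → not all inputs occur → does not occur.
Quench path down [OR]: Standby high-temp switch faulted=occurs, Chilled-water valve faulted=not → at least one input occurs → occurs.
Temperature loop unavailable [AND]: #1 rupture disc failed=occurs, Agitator failed=occurs → all inputs occur → occurs.
Interlock chain fails [AND]: Temperature loop unavailable=occurs, Trip relay malfunctions=not, Primary controller trips=not, Main jacket pump is out=not → not all inputs occur → does not occur.
Cooling jacket down [AND]: Vent system down=not, Quench path down=occurs, Interlock chain fails=not → not all inputs occur → does not occur.
Agitation branch fails [AND]: C temperature probe 2 stuck=occurs, Coolant supply 2 malfunctions=occurs, Inboard high-temp switch 2 is down=occurs → all inputs occur → occurs.
Vent system 2 inoperative [OR]: Quench valve is out=not, Agitation branch fails=occurs → at least one input occurs → occurs.
Quench path 2 unavailable [OR]: Aft chilled-water valve 2 fails=not, #3 rupture disc 2 stuck=not, Main agitator 2 trips=not → no input occurs → does not occur.
Chemical batch overheats [OR]: Cooling jacket down=not, Vent system 2 inoperative=occurs, Quench path 2 unavailable=not → at least one input occurs → occurs.

Yes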